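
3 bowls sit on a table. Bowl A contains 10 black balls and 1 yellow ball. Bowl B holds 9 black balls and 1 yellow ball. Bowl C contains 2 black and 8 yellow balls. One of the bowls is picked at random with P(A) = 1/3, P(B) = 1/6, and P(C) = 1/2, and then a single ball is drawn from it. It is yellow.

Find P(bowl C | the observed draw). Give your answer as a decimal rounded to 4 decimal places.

0.8949

Under each hypothesis, the probability of this draw is: P(data | bowl A) = (1/11) = 1/11; P(data | bowl B) = (1/10) = 1/10; P(data | bowl C) = (8/10) = 4/5.
The prior-weighted likelihoods are 1/3 · 1/11 = 1/33, 1/6 · 1/10 = 1/60, 1/2 · 4/5 = 2/5; with total 59/132.
So P(bowl C | data) = (2/5) / (59/132) = 264/295.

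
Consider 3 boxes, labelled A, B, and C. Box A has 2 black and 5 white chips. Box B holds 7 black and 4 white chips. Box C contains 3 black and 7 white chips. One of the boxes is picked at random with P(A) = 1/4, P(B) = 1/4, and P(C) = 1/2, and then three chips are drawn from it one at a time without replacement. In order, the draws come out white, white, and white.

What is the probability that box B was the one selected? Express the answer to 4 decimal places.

The likelihood of the observed sequence under each hypothesis: P(data | box A) = (5/7)(4/6)(3/5) = 0.28571; P(data | box B) = (4/11)(3/10)(2/9) = 0.024242; P(data | box C) = (7/10)(6/9)(5/8) = 0.29167.
Weighting by the prior gives 1/4 · 0.28571 = 0.071429, 1/4 · 0.024242 = 0.0060606, 1/2 · 0.29167 = 0.14583; these sum to 0.22332.
By Bayes' rule, P(box B | data) = (0.0060606) / (0.22332) = 0.027138.

0.0271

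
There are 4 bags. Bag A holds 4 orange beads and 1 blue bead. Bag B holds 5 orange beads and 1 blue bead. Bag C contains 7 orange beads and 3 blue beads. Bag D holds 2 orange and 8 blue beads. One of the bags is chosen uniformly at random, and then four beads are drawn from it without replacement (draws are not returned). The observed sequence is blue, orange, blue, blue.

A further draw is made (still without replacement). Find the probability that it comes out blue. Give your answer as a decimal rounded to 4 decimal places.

0.7843

The likelihood of the observed sequence under each hypothesis: P(data | bag A) = (1/5)(4/4)(0/3) = 0; P(data | bag B) = (1/6)(5/5)(0/4) = 0; P(data | bag C) = (3/10)(7/9)(2/8)(1/7) = 1/120; P(data | bag D) = (8/10)(2/9)(7/8)(6/7) = 2/15.
The prior-weighted likelihoods are 1/4 · 0 = 0, 1/4 · 0 = 0, 1/4 · 1/120 = 1/480, 1/4 · 2/15 = 1/30; summing to 17/480.
The posterior is then P(bag A | data) = 0, P(bag B | data) = 0, P(bag C | data) = 1/17, P(bag D | data) = 16/17.
The predictive probability is P(blue next | data) = (0)(1/17) + (5/6)(16/17) = 40/51.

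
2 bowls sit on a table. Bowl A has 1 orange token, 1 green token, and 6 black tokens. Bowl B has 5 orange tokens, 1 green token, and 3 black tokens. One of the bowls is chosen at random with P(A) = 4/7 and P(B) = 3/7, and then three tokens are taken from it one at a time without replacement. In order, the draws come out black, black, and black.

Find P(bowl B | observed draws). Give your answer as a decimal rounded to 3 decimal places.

Compute the likelihood of the observed sequence for each case: P(data | bowl A) = (6/8)(5/7)(4/6) = 5/14; P(data | bowl B) = (3/9)(2/8)(1/7) = 1/84.
Weighting by the prior gives 4/7 · 5/14 = 10/49, 3/7 · 1/84 = 1/196; these sum to 41/196.
Hence P(bowl B | data) = (1/196) / (41/196) = 1/41.

0.024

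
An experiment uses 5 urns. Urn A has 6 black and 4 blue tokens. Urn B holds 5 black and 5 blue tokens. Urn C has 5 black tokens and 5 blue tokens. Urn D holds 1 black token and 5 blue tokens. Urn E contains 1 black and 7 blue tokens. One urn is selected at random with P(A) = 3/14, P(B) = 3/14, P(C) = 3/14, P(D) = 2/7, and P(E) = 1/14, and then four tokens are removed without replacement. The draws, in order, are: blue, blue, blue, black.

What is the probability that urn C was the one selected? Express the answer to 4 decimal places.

The likelihood of the observed sequence under each hypothesis: P(data | urn A) = (4/10)(3/9)(2/8)(6/7) = 0.028571; P(data | urn B) = (5/10)(4/9)(3/8)(5/7) = 0.059524; P(data | urn C) = (5/10)(4/9)(3/8)(5/7) = 0.059524; P(data | urn D) = (5/6)(4/5)(3/4)(1/3) = 0.16667; P(data | urn E) = (7/8)(6/7)(5/6)(1/5) = 0.125.
Weighting by the prior gives 3/14 · 0.028571 = 0.0061224, 3/14 · 0.059524 = 0.012755, 3/14 · 0.059524 = 0.012755, 2/7 · 0.16667 = 0.047619, 1/14 · 0.125 = 0.0089286; summing to 0.08818.
So P(urn C | data) = (0.012755) / (0.08818) = 0.14465.

0.1446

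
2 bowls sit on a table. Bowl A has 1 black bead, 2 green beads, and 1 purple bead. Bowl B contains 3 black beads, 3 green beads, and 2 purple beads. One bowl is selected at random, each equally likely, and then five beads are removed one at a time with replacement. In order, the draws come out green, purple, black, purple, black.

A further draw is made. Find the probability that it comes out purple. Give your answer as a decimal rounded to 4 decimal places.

Under each hypothesis, the probability of the observed sequence is: P(data | bowl A) = (2/4)(1/4)(1/4)(1/4)(1/4) = 0.0019531; P(data | bowl B) = (3/8)(2/8)(3/8)(2/8)(3/8) = 0.0032959.
Multiplying each by its prior: 1/2 · 0.0019531 = 0.00097656, 1/2 · 0.0032959 = 0.0016479; with total 0.0026245.
The posterior is then P(bowl A | data) = 0.37209, P(bowl B | data) = 0.62791.
So P(purple next | data) = Σ P(purple next | H) P(H | data) = (1/4)(0.37209) + (1/4)(0.62791) = 0.25.

0.2500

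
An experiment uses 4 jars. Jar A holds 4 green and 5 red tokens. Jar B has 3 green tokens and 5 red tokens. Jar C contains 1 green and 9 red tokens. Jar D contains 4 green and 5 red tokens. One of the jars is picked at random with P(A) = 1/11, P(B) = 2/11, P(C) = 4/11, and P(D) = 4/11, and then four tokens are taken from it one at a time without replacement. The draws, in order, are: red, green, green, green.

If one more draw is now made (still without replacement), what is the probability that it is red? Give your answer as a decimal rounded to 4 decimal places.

Compute the likelihood of the observed sequence for each case: P(data | jar A) = (5/9)(4/8)(3/7)(2/6) = 0.039683; P(data | jar B) = (5/8)(3/7)(2/6)(1/5) = 0.017857; P(data | jar C) = (9/10)(1/9)(0/8) = 0; P(data | jar D) = (5/9)(4/8)(3/7)(2/6) = 0.039683.
The prior-weighted likelihoods are 1/11 · 0.039683 = 0.0036075, 2/11 · 0.017857 = 0.0032468, 4/11 · 0 = 0, 4/11 · 0.039683 = 0.01443; with total 0.021284.
The posterior is then P(jar A | data) = 0.16949, P(jar B | data) = 0.15254, P(jar C | data) = 0, P(jar D | data) = 0.67797.
So P(red next | data) = Σ P(red next | H) P(H | data) = (4/5)(0.16949) + (1)(0.15254) + (4/5)(0.67797) = 0.83051.

0.8305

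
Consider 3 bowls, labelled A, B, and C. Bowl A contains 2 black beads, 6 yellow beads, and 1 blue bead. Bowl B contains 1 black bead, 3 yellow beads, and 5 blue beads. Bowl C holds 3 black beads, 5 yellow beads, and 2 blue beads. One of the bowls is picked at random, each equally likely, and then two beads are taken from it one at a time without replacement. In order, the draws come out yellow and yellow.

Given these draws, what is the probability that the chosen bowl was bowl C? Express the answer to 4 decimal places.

0.3077

Under each hypothesis, the probability of the observed sequence is: P(data | bowl A) = (6/9)(5/8) = 5/12; P(data | bowl B) = (3/9)(2/8) = 1/12; P(data | bowl C) = (5/10)(4/9) = 2/9.
Multiplying each by its prior: 1/3 · 5/12 = 5/36, 1/3 · 1/12 = 1/36, 1/3 · 2/9 = 2/27; summing to 13/54.
By Bayes' rule, P(bowl C | data) = (2/27) / (13/54) = 4/13.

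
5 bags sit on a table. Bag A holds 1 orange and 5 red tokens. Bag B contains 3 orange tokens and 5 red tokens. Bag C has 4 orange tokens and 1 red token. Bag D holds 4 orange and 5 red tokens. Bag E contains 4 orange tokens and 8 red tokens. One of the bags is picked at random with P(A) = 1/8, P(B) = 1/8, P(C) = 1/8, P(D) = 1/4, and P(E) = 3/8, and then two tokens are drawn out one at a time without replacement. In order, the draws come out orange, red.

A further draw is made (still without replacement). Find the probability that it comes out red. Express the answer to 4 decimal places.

0.6111

Compute the likelihood of the observed sequence for each case: P(data | bag A) = (1/6)(5/5) = 0.16667; P(data | bag B) = (3/8)(5/7) = 0.26786; P(data | bag C) = (4/5)(1/4) = 0.2; P(data | bag D) = (4/9)(5/8) = 0.27778; P(data | bag E) = (4/12)(8/11) = 0.24242.
Multiplying each by its prior: 1/8 · 0.16667 = 0.020833, 1/8 · 0.26786 = 0.033482, 1/8 · 0.2 = 0.025, 1/4 · 0.27778 = 0.069444, 3/8 · 0.24242 = 0.090909; these sum to 0.23967.
The posterior is then P(bag A | data) = 0.086925, P(bag B | data) = 0.1397, P(bag C | data) = 0.10431, P(bag D | data) = 0.28975, P(bag E | data) = 0.37931.
Averaging over the posterior, P(red next | data) = (1)(0.086925) + (2/3)(0.1397) + (0)(0.10431) + (4/7)(0.28975) + (7/10)(0.37931) = 0.61115.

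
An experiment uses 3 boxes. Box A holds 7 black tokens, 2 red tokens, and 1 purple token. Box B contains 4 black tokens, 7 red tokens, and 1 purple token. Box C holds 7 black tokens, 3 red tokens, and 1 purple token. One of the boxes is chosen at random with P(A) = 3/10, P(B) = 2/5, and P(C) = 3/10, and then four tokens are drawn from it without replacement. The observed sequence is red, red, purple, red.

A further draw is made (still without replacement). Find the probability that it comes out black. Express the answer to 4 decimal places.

0.5156

For each hypothesis, P(data | H) works out to: P(data | box A) = (2/10)(1/9)(1/8)(0/7) = 0; P(data | box B) = (7/12)(6/11)(1/10)(5/9) = 0.017677; P(data | box C) = (3/11)(2/10)(1/9)(1/8) = 0.00075758.
Multiplying each by its prior: 3/10 · 0 = 0, 2/5 · 0.017677 = 0.0070707, 3/10 · 0.00075758 = 0.00022727; with total 0.007298.
The posterior is then P(box A | data) = 0, P(box B | data) = 0.96886, P(box C | data) = 0.031142.
The predictive probability is P(black next | data) = (1/2)(0.96886) + (1)(0.031142) = 0.51557.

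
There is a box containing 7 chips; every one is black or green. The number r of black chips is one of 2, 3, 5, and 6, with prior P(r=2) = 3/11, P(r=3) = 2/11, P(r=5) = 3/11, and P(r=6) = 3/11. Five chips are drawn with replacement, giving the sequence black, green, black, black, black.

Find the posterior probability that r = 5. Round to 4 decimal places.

0.4398

The likelihood of the observed sequence under each hypothesis: P(data | r = 2) = (2/7)(5/7)(2/7)(2/7)(2/7) = 0.0047599; P(data | r = 3) = (3/7)(4/7)(3/7)(3/7)(3/7) = 0.019278; P(data | r = 5) = (5/7)(2/7)(5/7)(5/7)(5/7) = 0.074374; P(data | r = 6) = (6/7)(1/7)(6/7)(6/7)(6/7) = 0.077111.
Multiplying each by its prior: 3/11 · 0.0047599 = 0.0012982, 2/11 · 0.019278 = 0.003505, 3/11 · 0.074374 = 0.020284, 3/11 · 0.077111 = 0.02103; these sum to 0.046117.
Hence P(r = 5 | data) = (0.020284) / (0.046117) = 0.43983.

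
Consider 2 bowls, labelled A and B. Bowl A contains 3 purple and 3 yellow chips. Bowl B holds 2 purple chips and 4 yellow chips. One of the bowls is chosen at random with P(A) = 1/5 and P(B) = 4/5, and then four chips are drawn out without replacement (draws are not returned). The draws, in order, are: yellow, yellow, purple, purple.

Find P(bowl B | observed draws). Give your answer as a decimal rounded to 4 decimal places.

Under each hypothesis, the probability of the observed sequence is: P(data | bowl A) = (3/6)(2/5)(3/4)(2/3) = 1/10; P(data | bowl B) = (4/6)(3/5)(2/4)(1/3) = 1/15.
Multiplying each by its prior: 1/5 · 1/10 = 1/50, 4/5 · 1/15 = 4/75; these sum to 11/150.
Hence P(bowl B | data) = (4/75) / (11/150) = 8/11.

0.7273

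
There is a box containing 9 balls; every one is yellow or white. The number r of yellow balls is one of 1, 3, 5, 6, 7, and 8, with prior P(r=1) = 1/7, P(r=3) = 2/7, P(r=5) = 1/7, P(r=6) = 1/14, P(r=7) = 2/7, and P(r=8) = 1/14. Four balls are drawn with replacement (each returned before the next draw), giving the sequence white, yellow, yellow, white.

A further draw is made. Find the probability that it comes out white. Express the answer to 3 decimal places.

0.478

The likelihood of the observed sequence under each hypothesis: P(data | r = 1) = (8/9)(1/9)(1/9)(8/9) = 0.0097546; P(data | r = 3) = (6/9)(3/9)(3/9)(6/9) = 0.049383; P(data | r = 5) = (4/9)(5/9)(5/9)(4/9) = 0.060966; P(data | r = 6) = (3/9)(6/9)(6/9)(3/9) = 0.049383; P(data | r = 7) = (2/9)(7/9)(7/9)(2/9) = 0.029873; P(data | r = 8) = (1/9)(8/9)(8/9)(1/9) = 0.0097546.
The prior-weighted likelihoods are 1/7 · 0.0097546 = 0.0013935, 2/7 · 0.049383 = 0.014109, 1/7 · 0.060966 = 0.0087095, 1/14 · 0.049383 = 0.0035273, 2/7 · 0.029873 = 0.0085353, 1/14 · 0.0097546 = 0.00069676; summing to 0.036972.
Dividing through by the total gives posterior P(r = 1 | data) = 0.037691, P(r = 3 | data) = 0.38163, P(r = 5 | data) = 0.23557, P(r = 6 | data) = 0.095406, P(r = 7 | data) = 0.23086, P(r = 8 | data) = 0.018846.
So P(white next | data) = Σ P(white next | H) P(H | data) = (8/9)(0.037691) + (2/3)(0.38163) + (4/9)(0.23557) + (1/3)(0.095406) + (2/9)(0.23086) + (1/9)(0.018846) = 0.47782.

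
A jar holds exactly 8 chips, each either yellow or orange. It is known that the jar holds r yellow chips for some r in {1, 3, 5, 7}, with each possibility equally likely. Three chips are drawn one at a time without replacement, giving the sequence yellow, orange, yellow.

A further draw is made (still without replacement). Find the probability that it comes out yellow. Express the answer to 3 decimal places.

Under each hypothesis, the probability of the observed sequence is: P(data | r = 1) = (1/8)(7/7)(0/6) = 0; P(data | r = 3) = (3/8)(5/7)(2/6) = 5/56; P(data | r = 5) = (5/8)(3/7)(4/6) = 5/28; P(data | r = 7) = (7/8)(1/7)(6/6) = 1/8.
Weighting by the prior gives 1/4 · 0 = 0, 1/4 · 5/56 = 5/224, 1/4 · 5/28 = 5/112, 1/4 · 1/8 = 1/32; with total 11/112.
Normalising, the posterior is P(r = 1 | data) = 0, P(r = 3 | data) = 5/22, P(r = 5 | data) = 5/11, P(r = 7 | data) = 7/22.
So P(yellow next | data) = Σ P(yellow next | H) P(H | data) = (1/5)(5/22) + (3/5)(5/11) + (1)(7/22) = 7/11.

0.636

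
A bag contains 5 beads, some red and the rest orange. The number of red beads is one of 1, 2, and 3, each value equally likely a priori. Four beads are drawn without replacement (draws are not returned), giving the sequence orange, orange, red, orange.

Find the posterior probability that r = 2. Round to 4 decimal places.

For each hypothesis, P(data | H) works out to: P(data | r = 1) = (4/5)(3/4)(1/3)(2/2) = 1/5; P(data | r = 2) = (3/5)(2/4)(2/3)(1/2) = 1/10; P(data | r = 3) = (2/5)(1/4)(3/3)(0/2) = 0.
The prior-weighted likelihoods are 1/3 · 1/5 = 1/15, 1/3 · 1/10 = 1/30, 1/3 · 0 = 0; summing to 1/10.
Therefore the posterior P(r = 2 | data) = (1/30) / (1/10) = 1/3.

0.3333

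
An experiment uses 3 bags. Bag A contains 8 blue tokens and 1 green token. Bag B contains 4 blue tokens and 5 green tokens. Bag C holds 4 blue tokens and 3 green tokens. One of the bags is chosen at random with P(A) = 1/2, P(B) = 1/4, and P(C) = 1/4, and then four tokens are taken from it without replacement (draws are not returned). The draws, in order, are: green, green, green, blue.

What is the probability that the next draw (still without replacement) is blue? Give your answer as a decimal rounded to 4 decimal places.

0.7059

Compute the likelihood of the observed sequence for each case: P(data | bag A) = (1/9)(0/8) = 0; P(data | bag B) = (5/9)(4/8)(3/7)(4/6) = 5/63; P(data | bag C) = (3/7)(2/6)(1/5)(4/4) = 1/35.
Multiplying each by its prior: 1/2 · 0 = 0, 1/4 · 5/63 = 5/252, 1/4 · 1/35 = 1/140; summing to 17/630.
The posterior is then P(bag A | data) = 0, P(bag B | data) = 25/34, P(bag C | data) = 9/34.
Averaging over the posterior, P(blue next | data) = (3/5)(25/34) + (1)(9/34) = 12/17.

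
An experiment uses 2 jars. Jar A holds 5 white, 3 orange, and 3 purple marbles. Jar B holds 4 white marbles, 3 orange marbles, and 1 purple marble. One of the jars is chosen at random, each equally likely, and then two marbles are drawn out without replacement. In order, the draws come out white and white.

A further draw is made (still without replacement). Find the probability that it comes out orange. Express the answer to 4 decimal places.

Compute the likelihood of the observed sequence for each case: P(data | jar A) = (5/11)(4/10) = 2/11; P(data | jar B) = (4/8)(3/7) = 3/14.
Multiplying each by its prior: 1/2 · 2/11 = 1/11, 1/2 · 3/14 = 3/28; these sum to 61/308.
The posterior is then P(jar A | data) = 28/61, P(jar B | data) = 33/61.
The predictive probability is P(orange next | data) = (1/3)(28/61) + (1/2)(33/61) = 155/366.

0.4235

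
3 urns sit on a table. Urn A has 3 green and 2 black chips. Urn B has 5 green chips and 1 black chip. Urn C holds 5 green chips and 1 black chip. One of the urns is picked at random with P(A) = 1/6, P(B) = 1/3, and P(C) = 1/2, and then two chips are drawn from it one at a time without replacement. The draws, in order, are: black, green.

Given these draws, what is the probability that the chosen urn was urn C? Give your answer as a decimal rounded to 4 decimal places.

The likelihood of the observed sequence under each hypothesis: P(data | urn A) = (2/5)(3/4) = 3/10; P(data | urn B) = (1/6)(5/5) = 1/6; P(data | urn C) = (1/6)(5/5) = 1/6.
Weighting by the prior gives 1/6 · 3/10 = 1/20, 1/3 · 1/6 = 1/18, 1/2 · 1/6 = 1/12; these sum to 17/90.
Hence P(urn C | data) = (1/12) / (17/90) = 15/34.

0.4412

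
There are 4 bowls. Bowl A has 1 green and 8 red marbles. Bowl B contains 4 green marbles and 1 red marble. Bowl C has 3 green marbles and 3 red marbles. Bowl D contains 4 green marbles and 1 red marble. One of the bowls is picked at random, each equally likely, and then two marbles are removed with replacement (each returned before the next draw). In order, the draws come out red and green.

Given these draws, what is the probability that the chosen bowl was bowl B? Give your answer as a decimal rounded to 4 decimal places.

0.2392

Compute the likelihood of the observed sequence for each case: P(data | bowl A) = (8/9)(1/9) = 0.098765; P(data | bowl B) = (1/5)(4/5) = 0.16; P(data | bowl C) = (3/6)(3/6) = 0.25; P(data | bowl D) = (1/5)(4/5) = 0.16.
Weighting by the prior gives 1/4 · 0.098765 = 0.024691, 1/4 · 0.16 = 0.04, 1/4 · 0.25 = 0.0625, 1/4 · 0.16 = 0.04; summing to 0.16719.
Therefore the posterior P(bowl B | data) = (0.04) / (0.16719) = 0.23925.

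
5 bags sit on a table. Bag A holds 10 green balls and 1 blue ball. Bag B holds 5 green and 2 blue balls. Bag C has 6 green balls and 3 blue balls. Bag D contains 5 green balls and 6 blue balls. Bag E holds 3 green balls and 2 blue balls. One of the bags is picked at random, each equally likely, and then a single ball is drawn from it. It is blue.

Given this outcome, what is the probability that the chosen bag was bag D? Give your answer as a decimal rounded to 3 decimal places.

0.329

The likelihood of this draw under each hypothesis: P(data | bag A) = (1/11) = 0.090909; P(data | bag B) = (2/7) = 0.28571; P(data | bag C) = (3/9) = 0.33333; P(data | bag D) = (6/11) = 0.54545; P(data | bag E) = (2/5) = 0.4.
The prior-weighted likelihoods are 1/5 · 0.090909 = 0.018182, 1/5 · 0.28571 = 0.057143, 1/5 · 0.33333 = 0.066667, 1/5 · 0.54545 = 0.10909, 1/5 · 0.4 = 0.08; with total 0.33108.
Hence P(bag D | data) = (0.10909) / (0.33108) = 0.3295.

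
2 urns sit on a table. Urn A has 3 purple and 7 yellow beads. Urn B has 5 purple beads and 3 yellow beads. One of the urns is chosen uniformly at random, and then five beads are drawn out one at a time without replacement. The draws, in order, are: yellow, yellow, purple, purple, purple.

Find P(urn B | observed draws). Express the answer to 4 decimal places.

0.8654

The likelihood of the observed sequence under each hypothesis: P(data | urn A) = (7/10)(6/9)(3/8)(2/7)(1/6) = 1/120; P(data | urn B) = (3/8)(2/7)(5/6)(4/5)(3/4) = 3/56.
The prior-weighted likelihoods are 1/2 · 1/120 = 1/240, 1/2 · 3/56 = 3/112; these sum to 13/420.
Therefore the posterior P(urn B | data) = (3/112) / (13/420) = 45/52.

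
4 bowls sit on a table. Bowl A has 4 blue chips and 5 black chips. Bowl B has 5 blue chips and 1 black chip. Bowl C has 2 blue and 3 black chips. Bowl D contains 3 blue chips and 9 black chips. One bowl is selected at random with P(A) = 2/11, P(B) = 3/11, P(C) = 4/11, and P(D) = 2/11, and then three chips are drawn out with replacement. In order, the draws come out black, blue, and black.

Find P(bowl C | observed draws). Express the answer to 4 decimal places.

0.4796

The likelihood of the observed sequence under each hypothesis: P(data | bowl A) = (5/9)(4/9)(5/9) = 0.13717; P(data | bowl B) = (1/6)(5/6)(1/6) = 0.023148; P(data | bowl C) = (3/5)(2/5)(3/5) = 0.144; P(data | bowl D) = (9/12)(3/12)(9/12) = 0.14062.
The prior-weighted likelihoods are 2/11 · 0.13717 = 0.024941, 3/11 · 0.023148 = 0.0063131, 4/11 · 0.144 = 0.052364, 2/11 · 0.14062 = 0.025568; summing to 0.10919.
Hence P(bowl C | data) = (0.052364) / (0.10919) = 0.47958.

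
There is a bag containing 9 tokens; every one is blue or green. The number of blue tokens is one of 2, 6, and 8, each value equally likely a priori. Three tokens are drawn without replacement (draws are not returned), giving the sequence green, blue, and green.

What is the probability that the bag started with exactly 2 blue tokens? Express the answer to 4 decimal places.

0.7000

Under each hypothesis, the probability of the observed sequence is: P(data | r = 2) = (7/9)(2/8)(6/7) = 1/6; P(data | r = 6) = (3/9)(6/8)(2/7) = 1/14; P(data | r = 8) = (1/9)(8/8)(0/7) = 0.
The prior-weighted likelihoods are 1/3 · 1/6 = 1/18, 1/3 · 1/14 = 1/42, 1/3 · 0 = 0; summing to 5/63.
By Bayes' rule, P(r = 2 | data) = (1/18) / (5/63) = 7/10.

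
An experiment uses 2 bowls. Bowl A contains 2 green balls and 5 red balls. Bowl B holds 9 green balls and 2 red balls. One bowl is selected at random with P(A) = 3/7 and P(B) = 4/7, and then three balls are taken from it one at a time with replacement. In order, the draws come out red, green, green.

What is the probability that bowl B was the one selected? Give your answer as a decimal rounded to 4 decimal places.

Compute the likelihood of the observed sequence for each case: P(data | bowl A) = (5/7)(2/7)(2/7) = 0.058309; P(data | bowl B) = (2/11)(9/11)(9/11) = 0.12171.
The prior-weighted likelihoods are 3/7 · 0.058309 = 0.02499, 4/7 · 0.12171 = 0.06955; summing to 0.09454.
Therefore the posterior P(bowl B | data) = (0.06955) / (0.09454) = 0.73567.

0.7357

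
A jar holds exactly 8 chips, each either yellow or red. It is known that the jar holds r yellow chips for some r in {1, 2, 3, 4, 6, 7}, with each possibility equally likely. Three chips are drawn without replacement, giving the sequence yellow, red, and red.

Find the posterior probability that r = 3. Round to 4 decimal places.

For each hypothesis, P(data | H) works out to: P(data | r = 1) = (1/8)(7/7)(6/6) = 1/8; P(data | r = 2) = (2/8)(6/7)(5/6) = 5/28; P(data | r = 3) = (3/8)(5/7)(4/6) = 5/28; P(data | r = 4) = (4/8)(4/7)(3/6) = 1/7; P(data | r = 6) = (6/8)(2/7)(1/6) = 1/28; P(data | r = 7) = (7/8)(1/7)(0/6) = 0.
The prior-weighted likelihoods are 1/6 · 1/8 = 1/48, 1/6 · 5/28 = 5/168, 1/6 · 5/28 = 5/168, 1/6 · 1/7 = 1/42, 1/6 · 1/28 = 1/168, 1/6 · 0 = 0; with total 37/336.
By Bayes' rule, P(r = 3 | data) = (5/168) / (37/336) = 10/37.

0.2703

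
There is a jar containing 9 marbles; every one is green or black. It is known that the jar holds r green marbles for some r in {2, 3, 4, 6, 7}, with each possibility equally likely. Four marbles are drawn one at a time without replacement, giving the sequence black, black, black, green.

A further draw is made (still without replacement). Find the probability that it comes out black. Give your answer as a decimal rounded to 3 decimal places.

0.614

The likelihood of the observed sequence under each hypothesis: P(data | r = 2) = (7/9)(6/8)(5/7)(2/6) = 5/36; P(data | r = 3) = (6/9)(5/8)(4/7)(3/6) = 5/42; P(data | r = 4) = (5/9)(4/8)(3/7)(4/6) = 5/63; P(data | r = 6) = (3/9)(2/8)(1/7)(6/6) = 1/84; P(data | r = 7) = (2/9)(1/8)(0/7) = 0.
Multiplying each by its prior: 1/5 · 5/36 = 1/36, 1/5 · 5/42 = 1/42, 1/5 · 5/63 = 1/63, 1/5 · 1/84 = 1/420, 1/5 · 0 = 0; with total 22/315.
Dividing through by the total gives posterior P(r = 2 | data) = 35/88, P(r = 3 | data) = 15/44, P(r = 4 | data) = 5/22, P(r = 6 | data) = 3/88, P(r = 7 | data) = 0.
Averaging over the posterior, P(black next | data) = (4/5)(35/88) + (3/5)(15/44) + (2/5)(5/22) + (0)(3/88) = 27/44.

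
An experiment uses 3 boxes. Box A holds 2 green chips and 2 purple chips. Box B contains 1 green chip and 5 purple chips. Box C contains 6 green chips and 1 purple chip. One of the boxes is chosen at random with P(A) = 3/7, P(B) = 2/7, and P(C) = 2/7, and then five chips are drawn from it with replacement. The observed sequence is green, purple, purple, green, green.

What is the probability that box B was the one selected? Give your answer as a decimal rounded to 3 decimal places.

For each hypothesis, P(data | H) works out to: P(data | box A) = (2/4)(2/4)(2/4)(2/4)(2/4) = 0.03125; P(data | box B) = (1/6)(5/6)(5/6)(1/6)(1/6) = 0.003215; P(data | box C) = (6/7)(1/7)(1/7)(6/7)(6/7) = 0.012852.
Multiplying each by its prior: 3/7 · 0.03125 = 0.013393, 2/7 · 0.003215 = 0.00091858, 2/7 · 0.012852 = 0.0036719; with total 0.017983.
Hence P(box B | data) = (0.00091858) / (0.017983) = 0.051079.

0.051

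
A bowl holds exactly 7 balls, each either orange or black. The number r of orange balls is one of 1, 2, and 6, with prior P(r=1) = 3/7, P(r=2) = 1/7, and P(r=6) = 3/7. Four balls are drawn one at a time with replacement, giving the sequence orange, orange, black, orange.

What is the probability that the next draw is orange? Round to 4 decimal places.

0.8066

For each hypothesis, P(data | H) works out to: P(data | r = 1) = (1/7)(1/7)(6/7)(1/7) = 0.002499; P(data | r = 2) = (2/7)(2/7)(5/7)(2/7) = 0.01666; P(data | r = 6) = (6/7)(6/7)(1/7)(6/7) = 0.089963.
Multiplying each by its prior: 3/7 · 0.002499 = 0.001071, 1/7 · 0.01666 = 0.00238, 3/7 · 0.089963 = 0.038555; these sum to 0.042006.
The posterior is then P(r = 1 | data) = 0.025496, P(r = 2 | data) = 0.056657, P(r = 6 | data) = 0.91785.
The predictive probability is P(orange next | data) = (1/7)(0.025496) + (2/7)(0.056657) + (6/7)(0.91785) = 0.80656.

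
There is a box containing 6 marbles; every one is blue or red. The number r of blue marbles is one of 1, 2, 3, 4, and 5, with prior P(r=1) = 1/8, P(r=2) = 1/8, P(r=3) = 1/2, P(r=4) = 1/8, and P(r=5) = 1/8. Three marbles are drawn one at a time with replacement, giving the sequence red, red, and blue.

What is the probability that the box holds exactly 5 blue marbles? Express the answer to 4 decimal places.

0.0269

Under each hypothesis, the probability of the observed sequence is: P(data | r = 1) = (5/6)(5/6)(1/6) = 0.11574; P(data | r = 2) = (4/6)(4/6)(2/6) = 0.14815; P(data | r = 3) = (3/6)(3/6)(3/6) = 0.125; P(data | r = 4) = (2/6)(2/6)(4/6) = 0.074074; P(data | r = 5) = (1/6)(1/6)(5/6) = 0.023148.
Multiplying each by its prior: 1/8 · 0.11574 = 0.014468, 1/8 · 0.14815 = 0.018519, 1/2 · 0.125 = 0.0625, 1/8 · 0.074074 = 0.0092593, 1/8 · 0.023148 = 0.0028935; summing to 0.10764.
So P(r = 5 | data) = (0.0028935) / (0.10764) = 0.026882.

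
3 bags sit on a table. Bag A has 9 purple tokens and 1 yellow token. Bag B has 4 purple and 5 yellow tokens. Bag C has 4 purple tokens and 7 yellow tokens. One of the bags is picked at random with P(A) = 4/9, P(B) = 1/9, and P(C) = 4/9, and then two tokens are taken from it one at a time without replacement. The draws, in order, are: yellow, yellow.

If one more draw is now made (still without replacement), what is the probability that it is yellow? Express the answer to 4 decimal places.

Under each hypothesis, the probability of the observed sequence is: P(data | bag A) = (1/10)(0/9) = 0; P(data | bag B) = (5/9)(4/8) = 0.27778; P(data | bag C) = (7/11)(6/10) = 0.38182.
Weighting by the prior gives 4/9 · 0 = 0, 1/9 · 0.27778 = 0.030864, 4/9 · 0.38182 = 0.1697; with total 0.20056.
The posterior is then P(bag A | data) = 0, P(bag B | data) = 0.15389, P(bag C | data) = 0.84611.
The predictive probability is P(yellow next | data) = (3/7)(0.15389) + (5/9)(0.84611) = 0.53601.

0.5360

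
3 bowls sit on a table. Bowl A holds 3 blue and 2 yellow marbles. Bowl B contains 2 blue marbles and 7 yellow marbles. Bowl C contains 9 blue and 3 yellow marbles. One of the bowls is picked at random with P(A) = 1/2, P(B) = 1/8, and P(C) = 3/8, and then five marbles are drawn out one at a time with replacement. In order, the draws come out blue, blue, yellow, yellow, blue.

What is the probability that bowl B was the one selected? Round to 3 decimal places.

The likelihood of the observed sequence under each hypothesis: P(data | bowl A) = (3/5)(3/5)(2/5)(2/5)(3/5) = 0.03456; P(data | bowl B) = (2/9)(2/9)(7/9)(7/9)(2/9) = 0.0066386; P(data | bowl C) = (9/12)(9/12)(3/12)(3/12)(9/12) = 0.026367.
Multiplying each by its prior: 1/2 · 0.03456 = 0.01728, 1/8 · 0.0066386 = 0.00082982, 3/8 · 0.026367 = 0.0098877; summing to 0.027998.
By Bayes' rule, P(bowl B | data) = (0.00082982) / (0.027998) = 0.029639.

0.030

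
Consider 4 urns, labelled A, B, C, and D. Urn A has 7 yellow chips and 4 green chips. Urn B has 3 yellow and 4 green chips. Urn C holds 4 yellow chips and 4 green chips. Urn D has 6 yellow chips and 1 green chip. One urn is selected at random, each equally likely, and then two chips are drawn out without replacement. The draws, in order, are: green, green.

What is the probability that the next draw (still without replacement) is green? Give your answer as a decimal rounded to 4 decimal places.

0.3447

Compute the likelihood of the observed sequence for each case: P(data | urn A) = (4/11)(3/10) = 6/55; P(data | urn B) = (4/7)(3/6) = 2/7; P(data | urn C) = (4/8)(3/7) = 3/14; P(data | urn D) = (1/7)(0/6) = 0.
The prior-weighted likelihoods are 1/4 · 6/55 = 3/110, 1/4 · 2/7 = 1/14, 1/4 · 3/14 = 3/56, 1/4 · 0 = 0; summing to 67/440.
Normalising, the posterior is P(urn A | data) = 0.1791, P(urn B | data) = 0.46908, P(urn C | data) = 0.35181, P(urn D | data) = 0.
Averaging over the posterior, P(green next | data) = (2/9)(0.1791) + (2/5)(0.46908) + (1/3)(0.35181) = 0.34471.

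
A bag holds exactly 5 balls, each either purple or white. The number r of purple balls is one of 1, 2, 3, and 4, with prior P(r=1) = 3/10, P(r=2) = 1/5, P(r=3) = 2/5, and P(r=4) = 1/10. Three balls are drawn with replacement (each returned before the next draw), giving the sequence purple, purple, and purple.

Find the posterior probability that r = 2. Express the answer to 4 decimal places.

For each hypothesis, P(data | H) works out to: P(data | r = 1) = (1/5)(1/5)(1/5) = 0.008; P(data | r = 2) = (2/5)(2/5)(2/5) = 0.064; P(data | r = 3) = (3/5)(3/5)(3/5) = 0.216; P(data | r = 4) = (4/5)(4/5)(4/5) = 0.512.
Weighting by the prior gives 3/10 · 0.008 = 0.0024, 1/5 · 0.064 = 0.0128, 2/5 · 0.216 = 0.0864, 1/10 · 0.512 = 0.0512; summing to 0.1528.
Therefore the posterior P(r = 2 | data) = (0.0128) / (0.1528) = 0.08377.

0.0838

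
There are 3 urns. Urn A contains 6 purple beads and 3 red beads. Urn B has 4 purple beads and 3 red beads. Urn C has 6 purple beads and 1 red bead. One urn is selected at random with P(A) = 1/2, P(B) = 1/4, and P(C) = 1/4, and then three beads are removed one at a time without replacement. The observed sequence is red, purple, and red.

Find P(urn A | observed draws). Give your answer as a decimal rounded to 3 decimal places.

For each hypothesis, P(data | H) works out to: P(data | urn A) = (3/9)(6/8)(2/7) = 1/14; P(data | urn B) = (3/7)(4/6)(2/5) = 4/35; P(data | urn C) = (1/7)(6/6)(0/5) = 0.
The prior-weighted likelihoods are 1/2 · 1/14 = 1/28, 1/4 · 4/35 = 1/35, 1/4 · 0 = 0; these sum to 9/140.
So P(urn A | data) = (1/28) / (9/140) = 5/9.

0.556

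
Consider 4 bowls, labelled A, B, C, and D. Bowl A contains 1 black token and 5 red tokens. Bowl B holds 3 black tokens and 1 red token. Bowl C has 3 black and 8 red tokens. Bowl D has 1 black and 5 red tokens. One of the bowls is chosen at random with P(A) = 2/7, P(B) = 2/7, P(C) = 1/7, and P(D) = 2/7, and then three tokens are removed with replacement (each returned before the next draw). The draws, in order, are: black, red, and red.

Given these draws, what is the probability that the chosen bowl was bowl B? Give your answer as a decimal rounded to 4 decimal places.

0.1337

Under each hypothesis, the probability of the observed sequence is: P(data | bowl A) = (1/6)(5/6)(5/6) = 0.11574; P(data | bowl B) = (3/4)(1/4)(1/4) = 0.046875; P(data | bowl C) = (3/11)(8/11)(8/11) = 0.14425; P(data | bowl D) = (1/6)(5/6)(5/6) = 0.11574.
Multiplying each by its prior: 2/7 · 0.11574 = 0.033069, 2/7 · 0.046875 = 0.013393, 1/7 · 0.14425 = 0.020607, 2/7 · 0.11574 = 0.033069; summing to 0.10014.
Therefore the posterior P(bowl B | data) = (0.013393) / (0.10014) = 0.13374.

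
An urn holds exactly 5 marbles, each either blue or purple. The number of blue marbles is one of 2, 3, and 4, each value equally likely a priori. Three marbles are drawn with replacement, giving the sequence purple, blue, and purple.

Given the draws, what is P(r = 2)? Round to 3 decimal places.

The likelihood of the observed sequence under each hypothesis: P(data | r = 2) = (3/5)(2/5)(3/5) = 18/125; P(data | r = 3) = (2/5)(3/5)(2/5) = 12/125; P(data | r = 4) = (1/5)(4/5)(1/5) = 4/125.
The prior-weighted likelihoods are 1/3 · 18/125 = 6/125, 1/3 · 12/125 = 4/125, 1/3 · 4/125 = 4/375; summing to 34/375.
By Bayes' rule, P(r = 2 | data) = (6/125) / (34/375) = 9/17.

0.529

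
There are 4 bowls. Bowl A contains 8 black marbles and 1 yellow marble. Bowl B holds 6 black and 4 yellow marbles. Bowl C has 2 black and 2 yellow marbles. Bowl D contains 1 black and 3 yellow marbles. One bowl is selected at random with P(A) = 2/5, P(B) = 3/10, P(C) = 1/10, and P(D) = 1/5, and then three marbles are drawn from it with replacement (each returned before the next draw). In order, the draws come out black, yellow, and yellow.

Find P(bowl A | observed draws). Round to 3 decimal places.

0.059

Compute the likelihood of the observed sequence for each case: P(data | bowl A) = (8/9)(1/9)(1/9) = 0.010974; P(data | bowl B) = (6/10)(4/10)(4/10) = 0.096; P(data | bowl C) = (2/4)(2/4)(2/4) = 0.125; P(data | bowl D) = (1/4)(3/4)(3/4) = 0.14062.
Weighting by the prior gives 2/5 · 0.010974 = 0.0043896, 3/10 · 0.096 = 0.0288, 1/10 · 0.125 = 0.0125, 1/5 · 0.14062 = 0.028125; these sum to 0.073815.
By Bayes' rule, P(bowl A | data) = (0.0043896) / (0.073815) = 0.059468.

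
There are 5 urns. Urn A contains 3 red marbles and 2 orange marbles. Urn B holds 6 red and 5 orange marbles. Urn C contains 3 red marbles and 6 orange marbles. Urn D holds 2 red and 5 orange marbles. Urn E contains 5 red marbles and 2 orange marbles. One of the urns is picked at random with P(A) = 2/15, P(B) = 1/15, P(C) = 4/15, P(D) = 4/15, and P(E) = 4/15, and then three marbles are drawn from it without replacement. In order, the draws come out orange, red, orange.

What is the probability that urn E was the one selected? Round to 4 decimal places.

0.0958

Under each hypothesis, the probability of the observed sequence is: P(data | urn A) = (2/5)(3/4)(1/3) = 0.1; P(data | urn B) = (5/11)(6/10)(4/9) = 0.12121; P(data | urn C) = (6/9)(3/8)(5/7) = 0.17857; P(data | urn D) = (5/7)(2/6)(4/5) = 0.19048; P(data | urn E) = (2/7)(5/6)(1/5) = 0.047619.
Weighting by the prior gives 2/15 · 0.1 = 0.013333, 1/15 · 0.12121 = 0.0080808, 4/15 · 0.17857 = 0.047619, 4/15 · 0.19048 = 0.050794, 4/15 · 0.047619 = 0.012698; with total 0.13253.
Therefore the posterior P(urn E | data) = (0.012698) / (0.13253) = 0.095819.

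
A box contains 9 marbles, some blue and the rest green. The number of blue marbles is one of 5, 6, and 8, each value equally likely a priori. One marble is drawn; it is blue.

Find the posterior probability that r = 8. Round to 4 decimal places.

For each hypothesis, P(data | H) works out to: P(data | r = 5) = (5/9) = 5/9; P(data | r = 6) = (6/9) = 2/3; P(data | r = 8) = (8/9) = 8/9.
Weighting by the prior gives 1/3 · 5/9 = 5/27, 1/3 · 2/3 = 2/9, 1/3 · 8/9 = 8/27; these sum to 19/27.
Therefore the posterior P(r = 8 | data) = (8/27) / (19/27) = 8/19.

0.4211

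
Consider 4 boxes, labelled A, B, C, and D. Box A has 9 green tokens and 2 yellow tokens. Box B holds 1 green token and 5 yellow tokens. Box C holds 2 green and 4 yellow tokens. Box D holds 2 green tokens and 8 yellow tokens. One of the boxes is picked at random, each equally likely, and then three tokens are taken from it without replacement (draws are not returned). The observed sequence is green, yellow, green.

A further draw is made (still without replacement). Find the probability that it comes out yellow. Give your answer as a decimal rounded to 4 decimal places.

0.4569

Under each hypothesis, the probability of the observed sequence is: P(data | box A) = (9/11)(2/10)(8/9) = 8/55; P(data | box B) = (1/6)(5/5)(0/4) = 0; P(data | box C) = (2/6)(4/5)(1/4) = 1/15; P(data | box D) = (2/10)(8/9)(1/8) = 1/45.
Weighting by the prior gives 1/4 · 8/55 = 2/55, 1/4 · 0 = 0, 1/4 · 1/15 = 1/60, 1/4 · 1/45 = 1/180; these sum to 29/495.
Dividing through by the total gives posterior P(box A | data) = 18/29, P(box B | data) = 0, P(box C | data) = 33/116, P(box D | data) = 11/116.
The predictive probability is P(yellow next | data) = (1/8)(18/29) + (1)(33/116) + (1)(11/116) = 53/116.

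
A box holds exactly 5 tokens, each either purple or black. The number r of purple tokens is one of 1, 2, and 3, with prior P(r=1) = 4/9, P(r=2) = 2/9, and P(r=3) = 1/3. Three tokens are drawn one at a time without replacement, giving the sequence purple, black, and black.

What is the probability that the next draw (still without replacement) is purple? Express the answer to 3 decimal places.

The likelihood of the observed sequence under each hypothesis: P(data | r = 1) = (1/5)(4/4)(3/3) = 1/5; P(data | r = 2) = (2/5)(3/4)(2/3) = 1/5; P(data | r = 3) = (3/5)(2/4)(1/3) = 1/10.
Multiplying each by its prior: 4/9 · 1/5 = 4/45, 2/9 · 1/5 = 2/45, 1/3 · 1/10 = 1/30; with total 1/6.
Normalising, the posterior is P(r = 1 | data) = 8/15, P(r = 2 | data) = 4/15, P(r = 3 | data) = 1/5.
Averaging over the posterior, P(purple next | data) = (0)(8/15) + (1/2)(4/15) + (1)(1/5) = 1/3.

0.333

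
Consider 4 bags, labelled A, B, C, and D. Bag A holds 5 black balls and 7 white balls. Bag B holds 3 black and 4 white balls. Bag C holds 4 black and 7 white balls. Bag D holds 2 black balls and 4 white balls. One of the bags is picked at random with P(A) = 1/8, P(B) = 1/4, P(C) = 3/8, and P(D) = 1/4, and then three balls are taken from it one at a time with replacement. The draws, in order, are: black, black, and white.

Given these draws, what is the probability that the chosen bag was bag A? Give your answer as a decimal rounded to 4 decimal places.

The likelihood of the observed sequence under each hypothesis: P(data | bag A) = (5/12)(5/12)(7/12) = 0.10127; P(data | bag B) = (3/7)(3/7)(4/7) = 0.10496; P(data | bag C) = (4/11)(4/11)(7/11) = 0.084147; P(data | bag D) = (2/6)(2/6)(4/6) = 0.074074.
Multiplying each by its prior: 1/8 · 0.10127 = 0.012659, 1/4 · 0.10496 = 0.026239, 3/8 · 0.084147 = 0.031555, 1/4 · 0.074074 = 0.018519; with total 0.088972.
So P(bag A | data) = (0.012659) / (0.088972) = 0.14228.

0.1423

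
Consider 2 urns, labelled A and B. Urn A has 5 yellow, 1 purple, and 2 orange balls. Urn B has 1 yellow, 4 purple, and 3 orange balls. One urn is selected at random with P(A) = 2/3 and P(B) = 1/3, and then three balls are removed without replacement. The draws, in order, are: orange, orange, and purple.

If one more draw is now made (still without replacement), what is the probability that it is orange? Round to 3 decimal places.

0.171

Compute the likelihood of the observed sequence for each case: P(data | urn A) = (2/8)(1/7)(1/6) = 1/168; P(data | urn B) = (3/8)(2/7)(4/6) = 1/14.
Multiplying each by its prior: 2/3 · 1/168 = 1/252, 1/3 · 1/14 = 1/42; summing to 1/36.
Normalising, the posterior is P(urn A | data) = 1/7, P(urn B | data) = 6/7.
The predictive probability is P(orange next | data) = (0)(1/7) + (1/5)(6/7) = 6/35.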